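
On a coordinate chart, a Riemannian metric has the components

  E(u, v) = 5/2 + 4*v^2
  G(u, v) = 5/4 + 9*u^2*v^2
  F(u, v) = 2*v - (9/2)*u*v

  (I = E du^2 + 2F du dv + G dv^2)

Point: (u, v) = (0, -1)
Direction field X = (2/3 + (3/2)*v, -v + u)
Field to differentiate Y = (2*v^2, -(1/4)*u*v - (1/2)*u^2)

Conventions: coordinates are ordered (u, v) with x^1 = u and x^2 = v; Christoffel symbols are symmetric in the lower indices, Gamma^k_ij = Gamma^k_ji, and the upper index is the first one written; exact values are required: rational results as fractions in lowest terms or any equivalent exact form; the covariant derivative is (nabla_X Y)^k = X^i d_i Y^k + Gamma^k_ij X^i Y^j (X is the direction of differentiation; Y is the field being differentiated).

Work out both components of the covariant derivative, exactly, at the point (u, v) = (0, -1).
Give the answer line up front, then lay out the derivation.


Answer: (nabla_X Y)^u = -1316/99, (nabla_X Y)^v = -20917/792

E = 13/2, F = -2, G = 5/4 at the point
E_u = 0, E_v = -8, F_u = 9/2, F_v = 2, G_u = 0, G_v = 0
EG - F^2 = 33/8;  g^inv = (8/33) * [[5/4, 2], [2, 13/2]]
first-kind symbols [ij,l] = (1/2)(d_i g_jl + d_j g_il - d_l g_ij): [uu,u] = E_u/2 = 0, [uu,v] = F_u - E_v/2 = 17/2, [uv,u] = E_v/2 = -4, [uv,v] = G_u/2 = 0, [vv,u] = F_v - G_u/2 = 2, [vv,v] = G_v/2 = 0
Gamma^u_ij = (G*[ij,u] - F*[ij,v])/(EG - F^2), Gamma^v_ij = (E*[ij,v] - F*[ij,u])/(EG - F^2)
Gamma_uuu = 136/33, Gamma_uuv = -40/33, Gamma_uvv = 20/33, Gamma_vuu = 442/33, Gamma_vuv = -64/33, Gamma_vvv = 32/33
X = (-5/6, 1), Y = (2, 0) at the point


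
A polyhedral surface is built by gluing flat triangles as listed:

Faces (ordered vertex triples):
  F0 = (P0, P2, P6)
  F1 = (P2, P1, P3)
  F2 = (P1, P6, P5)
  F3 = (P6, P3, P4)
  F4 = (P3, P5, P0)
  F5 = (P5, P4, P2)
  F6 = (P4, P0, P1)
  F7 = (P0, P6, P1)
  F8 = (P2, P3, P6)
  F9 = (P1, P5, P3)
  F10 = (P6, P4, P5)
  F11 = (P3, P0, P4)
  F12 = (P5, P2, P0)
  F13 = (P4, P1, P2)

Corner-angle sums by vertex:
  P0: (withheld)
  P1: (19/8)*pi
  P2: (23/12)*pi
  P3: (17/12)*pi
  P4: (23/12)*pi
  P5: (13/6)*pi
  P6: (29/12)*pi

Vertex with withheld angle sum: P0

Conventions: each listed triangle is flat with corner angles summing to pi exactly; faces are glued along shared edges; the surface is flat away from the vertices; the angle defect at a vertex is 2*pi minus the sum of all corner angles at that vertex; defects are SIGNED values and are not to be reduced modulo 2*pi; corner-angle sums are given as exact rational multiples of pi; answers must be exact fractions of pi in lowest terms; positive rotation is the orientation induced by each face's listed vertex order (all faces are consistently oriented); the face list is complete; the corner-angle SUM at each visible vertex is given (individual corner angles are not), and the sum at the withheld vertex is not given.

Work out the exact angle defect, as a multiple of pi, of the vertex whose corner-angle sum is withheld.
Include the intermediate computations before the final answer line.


V = 7, E = 21, F = 14; chi = V - E + F = 0
Gauss-Bonnet: total defect = 2*pi*chi = 0; visible defects sum to (-5/24)*pi

Answer: defect(P0) = (5/24)*pi


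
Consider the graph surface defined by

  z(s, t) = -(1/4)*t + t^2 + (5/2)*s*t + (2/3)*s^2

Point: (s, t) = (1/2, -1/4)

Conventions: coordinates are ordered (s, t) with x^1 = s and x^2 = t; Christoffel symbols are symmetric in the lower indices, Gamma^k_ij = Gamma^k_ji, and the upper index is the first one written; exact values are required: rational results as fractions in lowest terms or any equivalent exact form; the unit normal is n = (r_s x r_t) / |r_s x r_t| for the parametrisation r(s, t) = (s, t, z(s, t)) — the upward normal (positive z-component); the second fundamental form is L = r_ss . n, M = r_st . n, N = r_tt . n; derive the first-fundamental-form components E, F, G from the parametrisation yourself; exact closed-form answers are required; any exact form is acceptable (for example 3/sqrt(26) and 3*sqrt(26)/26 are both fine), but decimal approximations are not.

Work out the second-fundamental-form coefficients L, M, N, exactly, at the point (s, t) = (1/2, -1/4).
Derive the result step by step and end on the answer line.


z_s = 1/24, z_t = 1/2, z_ss = 4/3, z_st = 5/2, z_tt = 2
E = 577/576, F = 1/48, G = 5/4; answer radicand W^2 = 721/576
unnormalised second-form numerators: l = 4/3, m = 5/2, n = 2; L = l/sqrt(721/576), and similarly M = m/sqrt(W^2), N = n/sqrt(W^2)

Answer: L = 32*sqrt(721)/721, M = 60*sqrt(721)/721, N = 48*sqrt(721)/721


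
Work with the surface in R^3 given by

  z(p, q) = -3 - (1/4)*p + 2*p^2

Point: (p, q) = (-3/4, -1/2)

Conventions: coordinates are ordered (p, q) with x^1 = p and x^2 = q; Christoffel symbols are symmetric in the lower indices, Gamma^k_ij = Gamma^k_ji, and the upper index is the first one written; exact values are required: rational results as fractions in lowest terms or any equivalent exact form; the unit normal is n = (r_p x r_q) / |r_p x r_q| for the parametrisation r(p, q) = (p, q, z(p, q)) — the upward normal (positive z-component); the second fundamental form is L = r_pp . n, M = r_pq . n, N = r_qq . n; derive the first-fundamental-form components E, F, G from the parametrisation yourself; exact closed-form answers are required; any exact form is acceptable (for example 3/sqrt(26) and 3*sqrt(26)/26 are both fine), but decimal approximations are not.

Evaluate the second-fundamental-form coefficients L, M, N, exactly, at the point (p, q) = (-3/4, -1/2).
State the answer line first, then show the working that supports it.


Answer: L = 16*sqrt(185)/185, M = 0, N = 0

z_p = -13/4, z_q = 0, z_pp = 4, z_pq = 0, z_qq = 0
E = 185/16, F = 0, G = 1; answer radicand W^2 = 185/16
unnormalised second-form numerators: l = 4, m = 0, n = 0; L = l/sqrt(185/16), and similarly M = m/sqrt(W^2), N = n/sqrt(W^2)


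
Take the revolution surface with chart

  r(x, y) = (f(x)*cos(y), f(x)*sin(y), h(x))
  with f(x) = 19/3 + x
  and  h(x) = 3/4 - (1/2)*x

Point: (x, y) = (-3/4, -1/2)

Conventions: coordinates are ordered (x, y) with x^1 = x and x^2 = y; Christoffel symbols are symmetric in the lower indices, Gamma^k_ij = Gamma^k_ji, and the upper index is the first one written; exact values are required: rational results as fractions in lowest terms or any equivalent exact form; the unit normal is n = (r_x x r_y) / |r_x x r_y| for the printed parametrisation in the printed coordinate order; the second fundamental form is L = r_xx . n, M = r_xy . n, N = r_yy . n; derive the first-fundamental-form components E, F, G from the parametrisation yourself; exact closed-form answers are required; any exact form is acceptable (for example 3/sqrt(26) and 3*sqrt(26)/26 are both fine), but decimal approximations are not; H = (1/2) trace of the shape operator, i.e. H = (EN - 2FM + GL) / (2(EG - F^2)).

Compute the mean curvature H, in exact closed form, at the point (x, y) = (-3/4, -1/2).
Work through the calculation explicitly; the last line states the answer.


f = 67/12, f' = 1, f'' = 0, h' = -1/2, h'' = 0
E = 5/4, F = 0, G = 4489/144; answer radicand W^2 = 5/4
unnormalised second-form numerators: l = 0, m = 0, n = -67/24; L = l/sqrt(5/4), and similarly M = m/sqrt(W^2), N = n/sqrt(W^2)
H = (E*n - 2*F*m + G*l) / (2*(EG - F^2)*sqrt(W^2)); E*n - 2*F*m + G*l = -335/96, EG - F^2 = 22445/576, so H = (-3/67)/sqrt(5/4)

Answer: H = -6*sqrt(5)/335


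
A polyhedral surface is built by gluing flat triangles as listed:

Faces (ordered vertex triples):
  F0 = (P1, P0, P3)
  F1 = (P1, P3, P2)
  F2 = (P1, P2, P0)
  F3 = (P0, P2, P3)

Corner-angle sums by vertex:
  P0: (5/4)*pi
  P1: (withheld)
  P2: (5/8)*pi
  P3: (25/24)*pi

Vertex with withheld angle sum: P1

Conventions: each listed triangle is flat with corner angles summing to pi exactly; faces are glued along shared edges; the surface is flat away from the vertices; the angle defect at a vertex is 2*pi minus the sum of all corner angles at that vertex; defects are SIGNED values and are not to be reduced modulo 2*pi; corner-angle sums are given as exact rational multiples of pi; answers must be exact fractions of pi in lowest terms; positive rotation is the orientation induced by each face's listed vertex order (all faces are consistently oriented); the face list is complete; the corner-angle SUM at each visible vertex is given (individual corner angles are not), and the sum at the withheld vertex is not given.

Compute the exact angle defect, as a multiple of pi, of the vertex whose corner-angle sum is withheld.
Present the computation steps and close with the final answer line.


V = 4, E = 6, F = 4; chi = V - E + F = 2
Gauss-Bonnet: total defect = 2*pi*chi = 4*pi; visible defects sum to (37/12)*pi

Answer: defect(P1) = (11/12)*pi


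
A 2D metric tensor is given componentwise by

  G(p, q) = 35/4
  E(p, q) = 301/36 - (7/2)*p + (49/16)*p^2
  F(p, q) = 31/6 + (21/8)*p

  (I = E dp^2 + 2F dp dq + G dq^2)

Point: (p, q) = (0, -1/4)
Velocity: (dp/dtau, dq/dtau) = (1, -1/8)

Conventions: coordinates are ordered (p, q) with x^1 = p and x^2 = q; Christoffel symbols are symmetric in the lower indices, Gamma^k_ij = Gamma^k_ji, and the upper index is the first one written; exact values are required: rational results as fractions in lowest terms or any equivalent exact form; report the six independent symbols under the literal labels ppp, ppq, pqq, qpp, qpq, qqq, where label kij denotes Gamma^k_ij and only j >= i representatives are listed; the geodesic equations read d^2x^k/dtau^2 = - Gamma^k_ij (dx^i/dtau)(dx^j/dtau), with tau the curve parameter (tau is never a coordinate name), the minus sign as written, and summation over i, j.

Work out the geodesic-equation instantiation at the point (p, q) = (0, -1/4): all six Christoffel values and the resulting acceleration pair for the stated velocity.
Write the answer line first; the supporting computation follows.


Answer: Gamma_ppp = -4158/6691, Gamma_ppq = 0, Gamma_pqq = 0, Gamma_qpp = 8925/13382, Gamma_qpq = 0, Gamma_qqq = 0; accelerations (d^2p/dtau^2, d^2q/dtau^2) = (4158/6691, -8925/13382)

E = 301/36, F = 31/6, G = 35/4 at the point
E_p = -7/2, E_q = 0, F_p = 21/8, F_q = 0, G_p = 0, G_q = 0
EG - F^2 = 6691/144;  g^inv = (144/6691) * [[35/4, -31/6], [-31/6, 301/36]]
first-kind symbols [ij,l] = (1/2)(d_i g_jl + d_j g_il - d_l g_ij): [pp,p] = E_p/2 = -7/4, [pp,q] = F_p - E_q/2 = 21/8, [pq,p] = E_q/2 = 0, [pq,q] = G_p/2 = 0, [qq,p] = F_q - G_p/2 = 0, [qq,q] = G_q/2 = 0
Gamma^p_ij = (G*[ij,p] - F*[ij,q])/(EG - F^2), Gamma^q_ij = (E*[ij,q] - F*[ij,p])/(EG - F^2)
Gamma_ppp = -4158/6691, Gamma_ppq = 0, Gamma_pqq = 0, Gamma_qpp = 8925/13382, Gamma_qpq = 0, Gamma_qqq = 0
d^2p/dtau^2 = -(Gamma_ppp*(1)^2 + 2*Gamma_ppq*(1)*(-1/8) + Gamma_pqq*(-1/8)^2) = 4158/6691
d^2q/dtau^2 = -(Gamma_qpp*(1)^2 + 2*Gamma_qpq*(1)*(-1/8) + Gamma_qqq*(-1/8)^2) = -8925/13382


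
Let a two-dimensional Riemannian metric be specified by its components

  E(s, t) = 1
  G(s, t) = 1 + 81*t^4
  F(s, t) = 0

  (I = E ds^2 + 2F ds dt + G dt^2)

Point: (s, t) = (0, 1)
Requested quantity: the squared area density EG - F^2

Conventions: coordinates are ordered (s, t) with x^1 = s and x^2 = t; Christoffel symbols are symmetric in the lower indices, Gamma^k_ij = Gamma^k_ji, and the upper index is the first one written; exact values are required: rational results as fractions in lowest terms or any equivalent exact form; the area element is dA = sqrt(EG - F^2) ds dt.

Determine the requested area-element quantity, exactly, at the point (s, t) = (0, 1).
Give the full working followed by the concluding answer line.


E = 1, F = 0, G = 82; EG - F^2 = 82

Answer: EG - F^2 = 82


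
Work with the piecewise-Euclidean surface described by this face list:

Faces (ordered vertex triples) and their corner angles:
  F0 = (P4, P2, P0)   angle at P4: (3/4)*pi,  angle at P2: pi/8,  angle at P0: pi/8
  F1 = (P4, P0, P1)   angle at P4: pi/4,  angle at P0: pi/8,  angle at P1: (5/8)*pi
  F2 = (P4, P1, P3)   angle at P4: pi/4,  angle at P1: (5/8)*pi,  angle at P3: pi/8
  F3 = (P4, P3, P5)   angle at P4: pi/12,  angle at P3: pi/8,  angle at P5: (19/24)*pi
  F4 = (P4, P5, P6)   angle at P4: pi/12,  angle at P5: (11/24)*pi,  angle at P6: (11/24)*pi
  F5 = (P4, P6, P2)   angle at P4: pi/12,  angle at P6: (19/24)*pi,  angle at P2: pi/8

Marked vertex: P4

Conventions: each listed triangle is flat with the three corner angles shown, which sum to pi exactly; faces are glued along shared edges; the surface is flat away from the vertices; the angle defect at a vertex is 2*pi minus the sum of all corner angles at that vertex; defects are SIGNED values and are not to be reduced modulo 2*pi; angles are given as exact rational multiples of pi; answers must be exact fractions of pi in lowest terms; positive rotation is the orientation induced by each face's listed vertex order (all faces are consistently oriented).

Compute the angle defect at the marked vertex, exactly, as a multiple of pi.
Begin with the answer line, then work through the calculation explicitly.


Answer: defect(P4) = pi/2

Sum of corner angles at P4: (3/2)*pi
defect = 2*pi - (3/2)*pi


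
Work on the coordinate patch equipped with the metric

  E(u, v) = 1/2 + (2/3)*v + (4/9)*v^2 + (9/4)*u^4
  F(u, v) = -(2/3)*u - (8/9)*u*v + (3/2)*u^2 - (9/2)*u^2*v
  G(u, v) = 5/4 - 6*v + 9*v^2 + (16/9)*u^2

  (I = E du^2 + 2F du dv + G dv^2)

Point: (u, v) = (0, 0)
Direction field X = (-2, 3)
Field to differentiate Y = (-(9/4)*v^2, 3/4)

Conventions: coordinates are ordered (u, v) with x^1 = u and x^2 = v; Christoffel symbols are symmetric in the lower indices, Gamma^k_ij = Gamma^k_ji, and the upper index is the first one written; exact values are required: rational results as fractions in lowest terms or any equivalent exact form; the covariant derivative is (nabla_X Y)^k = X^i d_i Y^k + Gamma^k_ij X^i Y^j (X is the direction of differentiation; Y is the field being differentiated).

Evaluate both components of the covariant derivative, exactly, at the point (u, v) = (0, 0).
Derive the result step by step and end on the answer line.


E = 1/2, F = 0, G = 5/4 at the point
E_u = 0, E_v = 2/3, F_u = -2/3, F_v = 0, G_u = 0, G_v = -6
EG - F^2 = 5/8;  g^inv = (8/5) * [[5/4, 0], [0, 1/2]]
first-kind symbols [ij,l] = (1/2)(d_i g_jl + d_j g_il - d_l g_ij): [uu,u] = E_u/2 = 0, [uu,v] = F_u - E_v/2 = -1, [uv,u] = E_v/2 = 1/3, [uv,v] = G_u/2 = 0, [vv,u] = F_v - G_u/2 = 0, [vv,v] = G_v/2 = -3
Gamma^u_ij = (G*[ij,u] - F*[ij,v])/(EG - F^2), Gamma^v_ij = (E*[ij,v] - F*[ij,u])/(EG - F^2)
Gamma_uuu = 0, Gamma_uuv = 2/3, Gamma_uvv = 0, Gamma_vuu = -4/5, Gamma_vuv = 0, Gamma_vvv = -12/5
X = (-2, 3), Y = (0, 3/4) at the point

Answer: (nabla_X Y)^u = -1, (nabla_X Y)^v = -27/5


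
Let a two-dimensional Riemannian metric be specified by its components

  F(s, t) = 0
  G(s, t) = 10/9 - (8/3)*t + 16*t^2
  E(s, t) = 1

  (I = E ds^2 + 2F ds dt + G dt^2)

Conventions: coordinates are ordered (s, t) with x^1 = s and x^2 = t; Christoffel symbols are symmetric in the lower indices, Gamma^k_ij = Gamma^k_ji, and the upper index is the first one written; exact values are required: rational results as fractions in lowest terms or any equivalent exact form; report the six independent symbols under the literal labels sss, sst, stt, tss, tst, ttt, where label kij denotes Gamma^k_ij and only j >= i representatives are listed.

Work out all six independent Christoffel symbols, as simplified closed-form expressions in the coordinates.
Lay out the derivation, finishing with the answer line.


E = 1; F = 0; G = 10/9 - (8/3)*t + 16*t^2
Gamma^k_ij = (1/2) g^{kl} (d_i g_jl + d_j g_il - d_l g_ij), with g^inv = (1/(EG-F^2)) [[G, -F], [-F, E]]
first partials: E_s = 0, E_t = 0, F_s = 0, F_t = 0, G_s = 0, G_t = -8/3 + 32*t
D = EG - F^2 = 10/9 - (8/3)*t + 16*t^2
expanded: Gamma^s_ss = (G E_s - 2F F_s + F E_t)/(2D), Gamma^s_st = (G E_t - F G_s)/(2D), Gamma^s_tt = (2G F_t - G G_s - F G_t)/(2D), Gamma^t_ss = (2E F_s - E E_t - F E_s)/(2D), Gamma^t_st = (E G_s - F E_t)/(2D), Gamma^t_tt = (E G_t - 2F F_t + F G_s)/(2D); substitute and cancel common factors

Answer: Gamma_sss = 0, Gamma_sst = 0, Gamma_stt = 0, Gamma_tss = 0, Gamma_tst = 0, Gamma_ttt = (72*t - 6)/(72*t^2 - 12*t + 5)


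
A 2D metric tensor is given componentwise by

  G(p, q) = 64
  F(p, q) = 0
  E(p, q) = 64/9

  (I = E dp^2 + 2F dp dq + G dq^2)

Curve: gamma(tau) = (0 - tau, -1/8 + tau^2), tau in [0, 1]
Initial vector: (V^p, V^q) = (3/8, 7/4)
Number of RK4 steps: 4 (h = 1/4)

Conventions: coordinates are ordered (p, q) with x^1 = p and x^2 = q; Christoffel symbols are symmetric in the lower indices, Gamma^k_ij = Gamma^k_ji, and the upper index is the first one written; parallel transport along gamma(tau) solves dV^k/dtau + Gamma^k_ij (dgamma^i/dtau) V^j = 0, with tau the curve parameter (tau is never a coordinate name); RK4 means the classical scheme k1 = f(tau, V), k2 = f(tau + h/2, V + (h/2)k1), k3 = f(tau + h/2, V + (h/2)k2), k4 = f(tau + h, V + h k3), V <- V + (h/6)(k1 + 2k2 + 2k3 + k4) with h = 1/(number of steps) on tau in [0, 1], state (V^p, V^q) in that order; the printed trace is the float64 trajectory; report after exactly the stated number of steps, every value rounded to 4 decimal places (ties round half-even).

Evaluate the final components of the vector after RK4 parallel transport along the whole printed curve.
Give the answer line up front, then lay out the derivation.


Answer: V^p = 0.3750, V^q = 1.7500

gamma'(tau) = (-1, 2*tau); f(tau, V)^k = -Gamma^k_ij(gamma(tau)) gamma'^i(tau) V^j; h = 1/4; intermediate values shown to 6 dp
curve data and Christoffel symbols at the stage parameters:
  tau = 0.000000: gamma = (0.000000, -0.125000), gamma' = (-1.000000, 0.000000); Gamma_ppp = 0.000000, Gamma_ppq = 0.000000, Gamma_pqq = 0.000000, Gamma_qpp = 0.000000, Gamma_qpq = 0.000000, Gamma_qqq = 0.000000
  tau = 0.125000: gamma = (-0.125000, -0.109375), gamma' = (-1.000000, 0.250000); Gamma_ppp = 0.000000, Gamma_ppq = 0.000000, Gamma_pqq = 0.000000, Gamma_qpp = 0.000000, Gamma_qpq = 0.000000, Gamma_qqq = 0.000000
  tau = 0.250000: gamma = (-0.250000, -0.062500), gamma' = (-1.000000, 0.500000); Gamma_ppp = 0.000000, Gamma_ppq = 0.000000, Gamma_pqq = 0.000000, Gamma_qpp = 0.000000, Gamma_qpq = 0.000000, Gamma_qqq = 0.000000
  tau = 0.375000: gamma = (-0.375000, 0.015625), gamma' = (-1.000000, 0.750000); Gamma_ppp = 0.000000, Gamma_ppq = 0.000000, Gamma_pqq = 0.000000, Gamma_qpp = 0.000000, Gamma_qpq = 0.000000, Gamma_qqq = 0.000000
  tau = 0.500000: gamma = (-0.500000, 0.125000), gamma' = (-1.000000, 1.000000); Gamma_ppp = 0.000000, Gamma_ppq = 0.000000, Gamma_pqq = 0.000000, Gamma_qpp = 0.000000, Gamma_qpq = 0.000000, Gamma_qqq = 0.000000
  tau = 0.625000: gamma = (-0.625000, 0.265625), gamma' = (-1.000000, 1.250000); Gamma_ppp = 0.000000, Gamma_ppq = 0.000000, Gamma_pqq = 0.000000, Gamma_qpp = 0.000000, Gamma_qpq = 0.000000, Gamma_qqq = 0.000000
  tau = 0.750000: gamma = (-0.750000, 0.437500), gamma' = (-1.000000, 1.500000); Gamma_ppp = 0.000000, Gamma_ppq = 0.000000, Gamma_pqq = 0.000000, Gamma_qpp = 0.000000, Gamma_qpq = 0.000000, Gamma_qqq = 0.000000
  tau = 0.875000: gamma = (-0.875000, 0.640625), gamma' = (-1.000000, 1.750000); Gamma_ppp = 0.000000, Gamma_ppq = 0.000000, Gamma_pqq = 0.000000, Gamma_qpp = 0.000000, Gamma_qpq = 0.000000, Gamma_qqq = 0.000000
  tau = 1.000000: gamma = (-1.000000, 0.875000), gamma' = (-1.000000, 2.000000); Gamma_ppp = 0.000000, Gamma_ppq = 0.000000, Gamma_pqq = 0.000000, Gamma_qpp = 0.000000, Gamma_qpq = 0.000000, Gamma_qqq = 0.000000
step 0: V^p = 0.3750, V^q = 1.7500
step 1: k1 = (0.000000, 0.000000), k2 = (0.000000, 0.000000), k3 = (0.000000, 0.000000), k4 = (0.000000, 0.000000); V <- V + (h/6)(k1 + 2k2 + 2k3 + k4): V^p = 0.3750, V^q = 1.7500
step 2: k1 = (0.000000, 0.000000), k2 = (0.000000, 0.000000), k3 = (0.000000, 0.000000), k4 = (0.000000, 0.000000); V <- V + (h/6)(k1 + 2k2 + 2k3 + k4): V^p = 0.3750, V^q = 1.7500
step 3: k1 = (0.000000, 0.000000), k2 = (0.000000, 0.000000), k3 = (0.000000, 0.000000), k4 = (0.000000, 0.000000); V <- V + (h/6)(k1 + 2k2 + 2k3 + k4): V^p = 0.3750, V^q = 1.7500
step 4: k1 = (0.000000, 0.000000), k2 = (0.000000, 0.000000), k3 = (0.000000, 0.000000), k4 = (0.000000, 0.000000); V <- V + (h/6)(k1 + 2k2 + 2k3 + k4): V^p = 0.3750, V^q = 1.7500


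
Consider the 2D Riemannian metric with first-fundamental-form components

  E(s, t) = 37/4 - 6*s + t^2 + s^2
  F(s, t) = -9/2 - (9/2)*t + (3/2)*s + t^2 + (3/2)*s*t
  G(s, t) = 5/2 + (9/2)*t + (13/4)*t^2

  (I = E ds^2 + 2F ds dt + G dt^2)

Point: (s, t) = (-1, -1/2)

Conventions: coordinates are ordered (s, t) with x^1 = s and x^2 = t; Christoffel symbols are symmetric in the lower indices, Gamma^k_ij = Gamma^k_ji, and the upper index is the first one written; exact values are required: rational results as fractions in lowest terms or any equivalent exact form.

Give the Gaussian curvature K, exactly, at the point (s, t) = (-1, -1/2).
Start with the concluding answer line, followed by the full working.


Answer: K = -6608/101761

E = 33/2, F = -11/4, G = 17/16, EG - F^2 = 319/32 at the point
E_s = -8, E_t = -1, F_s = 3/4, F_t = -7, G_s = 0, G_t = 5/4
E_tt = 2, F_st = 3/2, G_ss = 0
K follows from Brioschi's formula, (det M1 - det M2)/(EG - F^2)^2.
M1 = [[-E_tt/2 + F_st - G_ss/2, E_s/2, F_s - E_t/2], [F_t - G_s/2, E, F], [G_t/2, F, G]] = [[1/2, -4, 5/4], [-7, 33/2, -11/4], [5/8, -11/4, 17/16]]; det M1 = -215/32
M2 = [[0, E_t/2, G_s/2], [E_t/2, E, F], [G_s/2, F, G]] = [[0, -1/2, 0], [-1/2, 33/2, -11/4], [0, -11/4, 17/16]]; det M2 = -17/64
det M1 - det M2 = -413/64; K = -413/64 / (319/32)^2 = -6608/101761


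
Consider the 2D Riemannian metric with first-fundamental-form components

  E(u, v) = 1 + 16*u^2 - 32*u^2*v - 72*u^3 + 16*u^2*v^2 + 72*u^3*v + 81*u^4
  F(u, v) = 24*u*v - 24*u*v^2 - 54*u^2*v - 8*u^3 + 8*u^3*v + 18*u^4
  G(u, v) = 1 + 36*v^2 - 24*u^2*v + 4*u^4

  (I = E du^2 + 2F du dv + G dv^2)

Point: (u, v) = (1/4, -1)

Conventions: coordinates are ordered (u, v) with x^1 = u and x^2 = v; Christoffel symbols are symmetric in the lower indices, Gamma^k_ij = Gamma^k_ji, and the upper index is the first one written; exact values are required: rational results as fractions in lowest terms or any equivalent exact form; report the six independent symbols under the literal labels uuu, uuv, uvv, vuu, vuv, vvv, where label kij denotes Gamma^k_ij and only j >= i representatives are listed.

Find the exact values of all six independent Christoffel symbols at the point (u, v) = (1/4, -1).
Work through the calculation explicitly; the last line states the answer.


E = 785/256, F = -1127/128, G = 2465/64 at the point
E_u = 161/16, E_v = -23/8, F_u = -183/8, F_v = 59/4, G_u = 49/4, G_v = -147/2
EG - F^2 = 10389/256;  g^inv = (256/10389) * [[2465/64, 1127/128], [1127/128, 785/256]]
first-kind symbols [ij,l] = (1/2)(d_i g_jl + d_j g_il - d_l g_ij): [uu,u] = E_u/2 = 161/32, [uu,v] = F_u - E_v/2 = -343/16, [uv,u] = E_v/2 = -23/16, [uv,v] = G_u/2 = 49/8, [vv,u] = F_v - G_u/2 = 69/8, [vv,v] = G_v/2 = -147/4
Gamma^u_ij = (G*[ij,u] - F*[ij,v])/(EG - F^2), Gamma^v_ij = (E*[ij,v] - F*[ij,u])/(EG - F^2)

Answer: Gamma_uuu = 1288/10389, Gamma_uuv = -368/10389, Gamma_uvv = 736/3463, Gamma_vuu = -5488/10389, Gamma_vuv = 1568/10389, Gamma_vvv = -3136/3463


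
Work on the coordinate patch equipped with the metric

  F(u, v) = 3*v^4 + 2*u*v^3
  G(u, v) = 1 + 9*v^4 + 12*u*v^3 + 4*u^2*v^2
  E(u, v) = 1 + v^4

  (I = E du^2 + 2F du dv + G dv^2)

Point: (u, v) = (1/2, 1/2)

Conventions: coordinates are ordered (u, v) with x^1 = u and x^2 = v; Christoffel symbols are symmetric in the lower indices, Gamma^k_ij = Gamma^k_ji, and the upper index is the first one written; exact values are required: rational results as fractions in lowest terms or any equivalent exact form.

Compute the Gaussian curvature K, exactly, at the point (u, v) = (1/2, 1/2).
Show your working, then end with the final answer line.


E = 17/16, F = 5/16, G = 41/16, EG - F^2 = 21/8 at the point
E_u = 0, E_v = 1/2, F_u = 1/4, F_v = 9/4, G_u = 5/2, G_v = 10
E_vv = 3, F_uv = 3/2, G_uu = 2
Evaluate Brioschi's two determinant matrices M1, M2 and divide by (EG - F^2)^2.
M1 = [[-E_vv/2 + F_uv - G_uu/2, E_u/2, F_u - E_v/2], [F_v - G_u/2, E, F], [G_v/2, F, G]] = [[-1, 0, 0], [1, 17/16, 5/16], [5, 5/16, 41/16]]; det M1 = -21/8
M2 = [[0, E_v/2, G_u/2], [E_v/2, E, F], [G_u/2, F, G]] = [[0, 1/4, 5/4], [1/4, 17/16, 5/16], [5/4, 5/16, 41/16]]; det M2 = -13/8
det M1 - det M2 = -1; K = -1 / (21/8)^2 = -64/441

Answer: K = -64/441


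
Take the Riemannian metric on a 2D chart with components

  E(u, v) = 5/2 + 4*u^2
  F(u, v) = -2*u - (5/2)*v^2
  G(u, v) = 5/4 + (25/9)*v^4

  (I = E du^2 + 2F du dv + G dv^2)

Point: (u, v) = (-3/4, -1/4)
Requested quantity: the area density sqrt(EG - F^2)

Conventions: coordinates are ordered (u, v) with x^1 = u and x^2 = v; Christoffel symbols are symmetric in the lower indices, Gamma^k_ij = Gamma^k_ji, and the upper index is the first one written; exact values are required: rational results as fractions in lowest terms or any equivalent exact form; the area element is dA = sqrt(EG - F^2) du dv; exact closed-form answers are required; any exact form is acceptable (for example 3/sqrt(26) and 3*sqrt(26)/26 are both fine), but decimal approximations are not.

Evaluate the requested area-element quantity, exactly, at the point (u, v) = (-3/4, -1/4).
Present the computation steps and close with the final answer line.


E = 19/4, F = 43/32, G = 2905/2304; EG - F^2 = 19277/4608

Answer: sqrt(EG - F^2) = sqrt(38554)/96


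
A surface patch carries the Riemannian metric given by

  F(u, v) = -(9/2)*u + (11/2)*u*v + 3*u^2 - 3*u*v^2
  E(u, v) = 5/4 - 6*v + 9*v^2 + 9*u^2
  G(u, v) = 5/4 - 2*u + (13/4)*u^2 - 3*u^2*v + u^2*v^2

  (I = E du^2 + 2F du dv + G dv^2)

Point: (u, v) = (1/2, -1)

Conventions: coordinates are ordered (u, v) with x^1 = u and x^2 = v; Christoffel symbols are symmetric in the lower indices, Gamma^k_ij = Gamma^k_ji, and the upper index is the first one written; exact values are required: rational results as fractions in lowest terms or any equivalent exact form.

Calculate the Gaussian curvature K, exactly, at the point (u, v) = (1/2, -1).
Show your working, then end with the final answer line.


E = 37/2, F = -23/4, G = 33/16, EG - F^2 = 163/32 at the point
E_u = 9, E_v = -24, F_u = -10, F_v = 23/4, G_u = 21/4, G_v = -5/4
E_vv = 18, F_uv = 23/2, G_uu = 29/2
Apply the Brioschi formula K = (det M1 - det M2)/(EG - F^2)^2 over the derivative matrices of E, F, G.
M1 = [[-E_vv/2 + F_uv - G_uu/2, E_u/2, F_u - E_v/2], [F_v - G_u/2, E, F], [G_v/2, F, G]] = [[-19/4, 9/2, 2], [25/8, 37/2, -23/4], [-5/8, -23/4, 33/16]]; det M1 = -12759/256
M2 = [[0, E_v/2, G_u/2], [E_v/2, E, F], [G_u/2, F, G]] = [[0, -12, 21/8], [-12, 37/2, -23/4], [21/8, -23/4, 33/16]]; det M2 = -7965/128
det M1 - det M2 = 3171/256; K = 3171/256 / (163/32)^2 = 12684/26569

Answer: K = 12684/26569


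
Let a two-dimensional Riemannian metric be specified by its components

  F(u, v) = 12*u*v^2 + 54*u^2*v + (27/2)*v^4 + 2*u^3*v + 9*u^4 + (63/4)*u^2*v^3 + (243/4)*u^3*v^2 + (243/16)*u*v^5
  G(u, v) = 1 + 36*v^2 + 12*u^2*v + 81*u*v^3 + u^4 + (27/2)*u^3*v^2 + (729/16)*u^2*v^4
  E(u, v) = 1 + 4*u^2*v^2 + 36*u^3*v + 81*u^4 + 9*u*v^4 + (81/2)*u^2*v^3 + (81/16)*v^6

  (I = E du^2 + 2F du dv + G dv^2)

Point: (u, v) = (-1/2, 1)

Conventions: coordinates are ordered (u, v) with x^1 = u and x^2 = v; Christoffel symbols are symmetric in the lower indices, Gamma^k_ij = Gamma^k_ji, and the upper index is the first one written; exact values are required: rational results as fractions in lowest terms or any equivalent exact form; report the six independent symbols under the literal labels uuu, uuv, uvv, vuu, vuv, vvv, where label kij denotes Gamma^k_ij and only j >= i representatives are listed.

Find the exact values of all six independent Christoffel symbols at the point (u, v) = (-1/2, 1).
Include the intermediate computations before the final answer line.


E = 53/4, F = 161/16, G = 593/64 at the point
E_u = -49, E_v = 161/4, F_u = 0, F_v = 445/32, G_u = 529/16, G_v = -69/16
EG - F^2 = 1377/64;  g^inv = (64/1377) * [[593/64, -161/16], [-161/16, 53/4]]
first-kind symbols [ij,l] = (1/2)(d_i g_jl + d_j g_il - d_l g_ij): [uu,u] = E_u/2 = -49/2, [uu,v] = F_u - E_v/2 = -161/8, [uv,u] = E_v/2 = 161/8, [uv,v] = G_u/2 = 529/32, [vv,u] = F_v - G_u/2 = -21/8, [vv,v] = G_v/2 = -69/32
Gamma^u_ij = (G*[ij,u] - F*[ij,v])/(EG - F^2), Gamma^v_ij = (E*[ij,v] - F*[ij,u])/(EG - F^2)

Answer: Gamma_uuu = -1568/1377, Gamma_uuv = 1288/1377, Gamma_uvv = -56/459, Gamma_vuu = -1288/1377, Gamma_vuv = 1058/1377, Gamma_vvv = -46/459


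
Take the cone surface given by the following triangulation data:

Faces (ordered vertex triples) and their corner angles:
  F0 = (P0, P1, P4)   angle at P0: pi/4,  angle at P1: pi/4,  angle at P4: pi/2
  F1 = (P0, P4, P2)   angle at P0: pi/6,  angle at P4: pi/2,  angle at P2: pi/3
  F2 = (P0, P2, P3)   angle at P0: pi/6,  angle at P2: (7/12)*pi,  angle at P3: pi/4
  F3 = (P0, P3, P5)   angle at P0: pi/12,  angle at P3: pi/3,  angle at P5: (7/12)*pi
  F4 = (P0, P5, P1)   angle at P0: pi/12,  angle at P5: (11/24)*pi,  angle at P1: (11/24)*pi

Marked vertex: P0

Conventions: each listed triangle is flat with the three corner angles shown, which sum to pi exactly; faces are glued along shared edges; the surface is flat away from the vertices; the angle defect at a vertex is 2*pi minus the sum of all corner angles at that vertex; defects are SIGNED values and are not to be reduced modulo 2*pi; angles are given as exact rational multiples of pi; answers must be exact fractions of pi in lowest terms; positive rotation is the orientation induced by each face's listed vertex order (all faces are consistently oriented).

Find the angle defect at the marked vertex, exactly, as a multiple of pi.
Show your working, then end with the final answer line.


Sum of corner angles at P0: (3/4)*pi
defect = 2*pi - (3/4)*pi

Answer: defect(P0) = (5/4)*pi


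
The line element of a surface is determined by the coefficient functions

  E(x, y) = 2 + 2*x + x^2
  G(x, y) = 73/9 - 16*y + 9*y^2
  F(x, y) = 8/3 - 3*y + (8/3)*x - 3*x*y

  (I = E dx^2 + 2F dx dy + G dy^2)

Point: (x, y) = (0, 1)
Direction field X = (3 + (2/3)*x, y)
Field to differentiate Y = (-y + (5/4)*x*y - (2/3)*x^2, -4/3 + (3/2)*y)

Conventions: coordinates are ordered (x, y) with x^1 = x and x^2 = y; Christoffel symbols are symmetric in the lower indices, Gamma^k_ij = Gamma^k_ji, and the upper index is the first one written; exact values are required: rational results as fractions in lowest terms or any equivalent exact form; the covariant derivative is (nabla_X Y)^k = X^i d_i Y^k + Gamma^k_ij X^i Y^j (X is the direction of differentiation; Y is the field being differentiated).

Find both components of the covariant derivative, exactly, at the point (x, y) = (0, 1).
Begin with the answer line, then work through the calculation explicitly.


Answer: (nabla_X Y)^x = 83/76, (nabla_X Y)^y = 39/19

E = 2, F = -1/3, G = 10/9 at the point
E_x = 2, E_y = 0, F_x = -1/3, F_y = -3, G_x = 0, G_y = 2
EG - F^2 = 19/9;  g^inv = (9/19) * [[10/9, 1/3], [1/3, 2]]
first-kind symbols [ij,l] = (1/2)(d_i g_jl + d_j g_il - d_l g_ij): [xx,x] = E_x/2 = 1, [xx,y] = F_x - E_y/2 = -1/3, [xy,x] = E_y/2 = 0, [xy,y] = G_x/2 = 0, [yy,x] = F_y - G_x/2 = -3, [yy,y] = G_y/2 = 1
Gamma^x_ij = (G*[ij,x] - F*[ij,y])/(EG - F^2), Gamma^y_ij = (E*[ij,y] - F*[ij,x])/(EG - F^2)
Gamma_xxx = 9/19, Gamma_xxy = 0, Gamma_xyy = -27/19, Gamma_yxx = -3/19, Gamma_yxy = 0, Gamma_yyy = 9/19
X = (3, 1), Y = (-1, 1/6) at the point


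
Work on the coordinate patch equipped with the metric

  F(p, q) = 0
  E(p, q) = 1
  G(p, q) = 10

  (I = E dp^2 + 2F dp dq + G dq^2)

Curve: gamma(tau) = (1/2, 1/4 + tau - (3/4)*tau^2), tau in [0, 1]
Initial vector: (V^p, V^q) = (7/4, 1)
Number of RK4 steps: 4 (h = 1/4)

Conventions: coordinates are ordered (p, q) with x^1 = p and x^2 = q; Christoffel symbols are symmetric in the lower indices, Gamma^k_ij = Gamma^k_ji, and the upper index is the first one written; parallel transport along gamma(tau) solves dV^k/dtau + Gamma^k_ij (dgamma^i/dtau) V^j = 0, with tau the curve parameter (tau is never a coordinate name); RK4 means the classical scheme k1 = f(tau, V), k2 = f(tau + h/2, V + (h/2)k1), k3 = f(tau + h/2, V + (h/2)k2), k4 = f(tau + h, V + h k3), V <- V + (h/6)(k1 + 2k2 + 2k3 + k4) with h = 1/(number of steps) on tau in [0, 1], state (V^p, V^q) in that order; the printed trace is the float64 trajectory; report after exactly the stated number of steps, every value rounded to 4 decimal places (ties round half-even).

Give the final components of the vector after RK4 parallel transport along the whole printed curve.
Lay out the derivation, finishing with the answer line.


gamma'(tau) = (0, 1 - (3/2)*tau); f(tau, V)^k = -Gamma^k_ij(gamma(tau)) gamma'^i(tau) V^j; h = 1/4; intermediate values shown to 6 dp
curve data and Christoffel symbols at the stage parameters:
  tau = 0.000000: gamma = (0.500000, 0.250000), gamma' = (0.000000, 1.000000); Gamma_ppp = 0.000000, Gamma_ppq = 0.000000, Gamma_pqq = 0.000000, Gamma_qpp = 0.000000, Gamma_qpq = 0.000000, Gamma_qqq = 0.000000
  tau = 0.125000: gamma = (0.500000, 0.363281), gamma' = (0.000000, 0.812500); Gamma_ppp = 0.000000, Gamma_ppq = 0.000000, Gamma_pqq = 0.000000, Gamma_qpp = 0.000000, Gamma_qpq = 0.000000, Gamma_qqq = 0.000000
  tau = 0.250000: gamma = (0.500000, 0.453125), gamma' = (0.000000, 0.625000); Gamma_ppp = 0.000000, Gamma_ppq = 0.000000, Gamma_pqq = 0.000000, Gamma_qpp = 0.000000, Gamma_qpq = 0.000000, Gamma_qqq = 0.000000
  tau = 0.375000: gamma = (0.500000, 0.519531), gamma' = (0.000000, 0.437500); Gamma_ppp = 0.000000, Gamma_ppq = 0.000000, Gamma_pqq = 0.000000, Gamma_qpp = 0.000000, Gamma_qpq = 0.000000, Gamma_qqq = 0.000000
  tau = 0.500000: gamma = (0.500000, 0.562500), gamma' = (0.000000, 0.250000); Gamma_ppp = 0.000000, Gamma_ppq = 0.000000, Gamma_pqq = 0.000000, Gamma_qpp = 0.000000, Gamma_qpq = 0.000000, Gamma_qqq = 0.000000
  tau = 0.625000: gamma = (0.500000, 0.582031), gamma' = (0.000000, 0.062500); Gamma_ppp = 0.000000, Gamma_ppq = 0.000000, Gamma_pqq = 0.000000, Gamma_qpp = 0.000000, Gamma_qpq = 0.000000, Gamma_qqq = 0.000000
  tau = 0.750000: gamma = (0.500000, 0.578125), gamma' = (0.000000, -0.125000); Gamma_ppp = 0.000000, Gamma_ppq = 0.000000, Gamma_pqq = 0.000000, Gamma_qpp = 0.000000, Gamma_qpq = 0.000000, Gamma_qqq = 0.000000
  tau = 0.875000: gamma = (0.500000, 0.550781), gamma' = (0.000000, -0.312500); Gamma_ppp = 0.000000, Gamma_ppq = 0.000000, Gamma_pqq = 0.000000, Gamma_qpp = 0.000000, Gamma_qpq = 0.000000, Gamma_qqq = 0.000000
  tau = 1.000000: gamma = (0.500000, 0.500000), gamma' = (0.000000, -0.500000); Gamma_ppp = 0.000000, Gamma_ppq = 0.000000, Gamma_pqq = 0.000000, Gamma_qpp = 0.000000, Gamma_qpq = 0.000000, Gamma_qqq = 0.000000
step 0: V^p = 1.7500, V^q = 1.0000
step 1: k1 = (0.000000, 0.000000), k2 = (0.000000, 0.000000), k3 = (0.000000, 0.000000), k4 = (0.000000, 0.000000); V <- V + (h/6)(k1 + 2k2 + 2k3 + k4): V^p = 1.7500, V^q = 1.0000
step 2: k1 = (0.000000, 0.000000), k2 = (0.000000, 0.000000), k3 = (0.000000, 0.000000), k4 = (0.000000, 0.000000); V <- V + (h/6)(k1 + 2k2 + 2k3 + k4): V^p = 1.7500, V^q = 1.0000
step 3: k1 = (0.000000, 0.000000), k2 = (0.000000, 0.000000), k3 = (0.000000, 0.000000), k4 = (0.000000, 0.000000); V <- V + (h/6)(k1 + 2k2 + 2k3 + k4): V^p = 1.7500, V^q = 1.0000
step 4: k1 = (0.000000, 0.000000), k2 = (0.000000, 0.000000), k3 = (0.000000, 0.000000), k4 = (0.000000, 0.000000); V <- V + (h/6)(k1 + 2k2 + 2k3 + k4): V^p = 1.7500, V^q = 1.0000

Answer: V^p = 1.7500, V^q = 1.0000


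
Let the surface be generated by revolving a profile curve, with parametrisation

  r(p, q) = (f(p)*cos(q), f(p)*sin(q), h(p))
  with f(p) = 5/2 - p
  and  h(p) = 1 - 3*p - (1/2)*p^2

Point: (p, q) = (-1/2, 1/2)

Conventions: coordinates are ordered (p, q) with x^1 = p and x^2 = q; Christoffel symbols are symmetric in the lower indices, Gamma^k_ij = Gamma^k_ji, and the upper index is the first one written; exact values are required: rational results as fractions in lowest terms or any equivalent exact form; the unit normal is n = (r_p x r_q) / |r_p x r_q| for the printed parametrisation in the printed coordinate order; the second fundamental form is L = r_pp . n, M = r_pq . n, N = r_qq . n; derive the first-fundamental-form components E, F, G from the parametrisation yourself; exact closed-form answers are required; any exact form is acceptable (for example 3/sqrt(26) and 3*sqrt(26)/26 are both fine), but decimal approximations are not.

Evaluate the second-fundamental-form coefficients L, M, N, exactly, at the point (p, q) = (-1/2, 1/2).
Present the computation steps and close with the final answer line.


f = 3, f' = -1, f'' = 0, h' = -5/2, h'' = -1
E = 29/4, F = 0, G = 9; answer radicand W^2 = 29/4
unnormalised second-form numerators: l = 1, m = 0, n = -15/2; L = l/sqrt(29/4), and similarly M = m/sqrt(W^2), N = n/sqrt(W^2)

Answer: L = 2*sqrt(29)/29, M = 0, N = -15*sqrt(29)/29


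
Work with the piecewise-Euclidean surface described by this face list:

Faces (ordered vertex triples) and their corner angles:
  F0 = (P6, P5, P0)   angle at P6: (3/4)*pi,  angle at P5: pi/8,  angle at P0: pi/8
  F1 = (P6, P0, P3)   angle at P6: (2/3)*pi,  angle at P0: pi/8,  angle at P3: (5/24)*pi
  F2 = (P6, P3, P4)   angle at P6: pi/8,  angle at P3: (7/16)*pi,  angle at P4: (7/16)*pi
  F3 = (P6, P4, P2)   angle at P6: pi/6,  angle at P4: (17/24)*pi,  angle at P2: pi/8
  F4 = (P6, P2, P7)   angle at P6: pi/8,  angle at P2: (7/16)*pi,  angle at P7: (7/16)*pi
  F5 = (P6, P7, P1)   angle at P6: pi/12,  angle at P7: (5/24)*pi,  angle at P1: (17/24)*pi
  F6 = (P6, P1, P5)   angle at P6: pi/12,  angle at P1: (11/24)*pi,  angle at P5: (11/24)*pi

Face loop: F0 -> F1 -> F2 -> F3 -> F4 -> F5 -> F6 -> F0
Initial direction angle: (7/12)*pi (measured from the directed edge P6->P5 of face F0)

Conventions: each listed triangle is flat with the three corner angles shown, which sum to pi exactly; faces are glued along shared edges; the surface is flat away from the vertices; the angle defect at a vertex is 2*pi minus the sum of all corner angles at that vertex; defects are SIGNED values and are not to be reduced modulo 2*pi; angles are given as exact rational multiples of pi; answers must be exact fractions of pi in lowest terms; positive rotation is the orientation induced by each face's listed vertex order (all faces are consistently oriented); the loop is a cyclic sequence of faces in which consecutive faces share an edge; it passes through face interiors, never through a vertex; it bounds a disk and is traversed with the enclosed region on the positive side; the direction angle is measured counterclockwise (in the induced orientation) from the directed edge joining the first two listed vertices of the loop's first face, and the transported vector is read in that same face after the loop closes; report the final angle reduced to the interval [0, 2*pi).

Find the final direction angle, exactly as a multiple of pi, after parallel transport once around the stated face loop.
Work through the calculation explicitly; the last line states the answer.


enclosed vertex P6: corner angles sum to 2*pi, defect = 2*pi - 2*pi = 0
the rotation equals the total enclosed defect, so the final angle is initial + defects (mod 2*pi)
final angle = (7/12)*pi + 0 = (7/12)*pi (mod 2*pi)

Answer: final direction angle = (7/12)*pi


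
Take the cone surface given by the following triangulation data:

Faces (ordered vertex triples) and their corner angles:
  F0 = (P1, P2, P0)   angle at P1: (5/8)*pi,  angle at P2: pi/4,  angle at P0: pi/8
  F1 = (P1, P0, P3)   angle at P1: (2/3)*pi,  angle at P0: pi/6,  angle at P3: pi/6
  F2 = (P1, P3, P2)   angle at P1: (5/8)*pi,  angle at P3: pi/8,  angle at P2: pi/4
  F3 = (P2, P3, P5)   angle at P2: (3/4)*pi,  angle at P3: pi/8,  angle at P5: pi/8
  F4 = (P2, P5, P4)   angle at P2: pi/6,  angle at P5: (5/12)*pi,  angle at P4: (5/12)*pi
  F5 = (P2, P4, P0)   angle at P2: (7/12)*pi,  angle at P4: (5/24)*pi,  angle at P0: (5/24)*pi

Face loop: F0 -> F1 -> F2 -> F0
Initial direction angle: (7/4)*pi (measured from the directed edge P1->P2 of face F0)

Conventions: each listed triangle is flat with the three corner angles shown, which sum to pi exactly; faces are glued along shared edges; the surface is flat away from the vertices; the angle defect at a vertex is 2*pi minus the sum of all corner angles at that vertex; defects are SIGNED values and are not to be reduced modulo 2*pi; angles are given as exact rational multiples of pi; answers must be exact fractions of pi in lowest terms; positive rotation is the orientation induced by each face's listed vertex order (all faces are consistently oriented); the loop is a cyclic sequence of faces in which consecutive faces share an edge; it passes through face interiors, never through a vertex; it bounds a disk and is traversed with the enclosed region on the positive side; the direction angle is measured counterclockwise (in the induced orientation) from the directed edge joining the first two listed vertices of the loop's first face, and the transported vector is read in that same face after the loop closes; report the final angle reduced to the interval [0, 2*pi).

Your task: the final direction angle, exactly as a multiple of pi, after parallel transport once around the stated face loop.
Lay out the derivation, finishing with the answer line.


enclosed vertex P1: corner angles sum to (23/12)*pi, defect = 2*pi - (23/12)*pi = pi/12
the final direction is the initial angle plus the enclosed defects, taken mod 2*pi in the induced orientation
final angle = (7/4)*pi + pi/12 = (11/6)*pi (mod 2*pi)

Answer: final direction angle = (11/6)*pi
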